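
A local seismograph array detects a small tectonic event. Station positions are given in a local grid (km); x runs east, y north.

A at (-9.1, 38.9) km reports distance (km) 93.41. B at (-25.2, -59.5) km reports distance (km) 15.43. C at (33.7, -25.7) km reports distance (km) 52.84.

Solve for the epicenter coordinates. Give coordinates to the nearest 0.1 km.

Circle about each station: (x + 9.1)² + (y − 38.9)² = 93.41²; (x + 25.2)² + (y + 59.5)² = 15.43²; (x − 33.7)² + (y + 25.7)² = 52.84².
Subtracting the A equation from the B and C equations removes the quadratic terms:
-32.2 x − 196.8 y = 11066.61
85.6 x − 129.2 y = 6133.52
Solving the 2×2 system: x ≈ -10.6, y ≈ -54.5 km.
Check against A (with the unrounded x, y): √((x + 9.1)²+(y − 38.9)²) = 93.41 ≈ 93.41 km. ✓

x ≈ -10.6 km, y ≈ -54.5 km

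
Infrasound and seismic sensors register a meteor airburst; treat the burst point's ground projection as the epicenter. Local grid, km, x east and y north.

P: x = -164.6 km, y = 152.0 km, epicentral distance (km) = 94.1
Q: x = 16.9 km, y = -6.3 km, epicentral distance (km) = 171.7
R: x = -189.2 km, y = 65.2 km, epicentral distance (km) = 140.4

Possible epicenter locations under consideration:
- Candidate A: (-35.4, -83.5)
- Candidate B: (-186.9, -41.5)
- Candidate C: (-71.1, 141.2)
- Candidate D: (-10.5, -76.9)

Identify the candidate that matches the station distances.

Candidate C

For each candidate, compare |candidate − station| to the reported distance:
Candidate A: residuals P 174.5, Q 78.5, R 73.5 → max 174.5 km
Candidate B: residuals P 100.7, Q 35.1, R 33.7 → max 100.7 km
Candidate C: residuals P 0.0, Q 0.1, R 0.0 → max 0.1 km
Candidate D: residuals P 181.8, Q 96.0, R 87.9 → max 181.8 km
Only Candidate C has all residuals ≈ 0.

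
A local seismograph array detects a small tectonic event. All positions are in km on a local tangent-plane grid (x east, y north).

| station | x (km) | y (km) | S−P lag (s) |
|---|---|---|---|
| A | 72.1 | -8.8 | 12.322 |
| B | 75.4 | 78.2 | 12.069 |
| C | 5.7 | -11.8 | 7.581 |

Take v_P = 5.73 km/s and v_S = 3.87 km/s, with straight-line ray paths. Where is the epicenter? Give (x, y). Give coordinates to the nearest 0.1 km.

x ≈ -64.6 km, y ≈ 45.0 km

Distance from S−P lag: d = Δt · v_P v_S / (v_P − v_S) = Δt · (5.73·3.87)/(5.73−3.87) ≈ 11.9221·Δt.
So d_A = 146.90, d_B = 143.89, d_C = 90.38 km.
Circle about each station: (x − 72.1)² + (y + 8.8)² = 146.90²; (x − 75.4)² + (y − 78.2)² = 143.89²; (x − 5.7)² + (y + 11.8)² = 90.38².
Subtracting the A equation from the B and C equations removes the quadratic terms:
6.6 x + 174.0 y = 7399.83
-132.8 x − 6.0 y = 8306.95
Solving the 2×2 system: x ≈ -64.6, y ≈ 45.0 km.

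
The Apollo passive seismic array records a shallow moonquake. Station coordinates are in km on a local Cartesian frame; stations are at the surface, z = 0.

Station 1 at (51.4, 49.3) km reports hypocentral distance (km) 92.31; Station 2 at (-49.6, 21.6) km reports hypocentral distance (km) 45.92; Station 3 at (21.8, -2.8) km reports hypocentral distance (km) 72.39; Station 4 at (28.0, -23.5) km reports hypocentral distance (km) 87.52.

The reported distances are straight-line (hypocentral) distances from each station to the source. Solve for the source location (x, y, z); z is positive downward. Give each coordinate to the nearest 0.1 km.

x ≈ -29.1 km, y ≈ 29.1 km, depth ≈ 40.4 km

Each station gives a sphere (x−x_i)² + (y−y_i)² + z² = d_i² (stations at z=0).
Subtracting the Station 1 sphere from Station 2 and Station 3: z² cancels, leaving linear equations in x and y:
-202.0 x − 55.4 y = 4266.76
-59.2 x − 104.2 y = -1308.55
Solving: x ≈ -29.101, y ≈ 29.091 km (keep extra digits for the depth step; rounded: -29.1, 29.1).
Then from the Station 1 sphere: z² = 92.31² − (x − 51.4)² − (y − 49.3)² with x = -29.101, y = 29.091, so z ≈ 40.402 ≈ 40.4 km.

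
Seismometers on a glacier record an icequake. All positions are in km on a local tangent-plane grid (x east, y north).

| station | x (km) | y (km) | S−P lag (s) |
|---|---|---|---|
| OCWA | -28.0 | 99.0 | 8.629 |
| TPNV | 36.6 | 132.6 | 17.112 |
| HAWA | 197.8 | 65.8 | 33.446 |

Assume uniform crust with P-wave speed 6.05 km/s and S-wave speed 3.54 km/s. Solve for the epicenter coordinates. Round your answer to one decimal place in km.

Distance from S−P lag: d = Δt · v_P v_S / (v_P − v_S) = Δt · (6.05·3.54)/(6.05−3.54) ≈ 8.5327·Δt.
So d_OCWA = 73.63, d_TPNV = 146.01, d_HAWA = 285.38 km.
Circle about each station: (x + 28.0)² + (y − 99.0)² = 73.63²; (x − 36.6)² + (y − 132.6)² = 146.01²; (x − 197.8)² + (y − 65.8)² = 285.38².
Subtracting the OCWA equation from the TPNV and HAWA equations removes the quadratic terms:
129.2 x + 67.2 y = -7560.22
451.6 x − 66.4 y = -43150.89
Solving the 2×2 system: x ≈ -87.4, y ≈ 55.5 km.

(-87.4, 55.5)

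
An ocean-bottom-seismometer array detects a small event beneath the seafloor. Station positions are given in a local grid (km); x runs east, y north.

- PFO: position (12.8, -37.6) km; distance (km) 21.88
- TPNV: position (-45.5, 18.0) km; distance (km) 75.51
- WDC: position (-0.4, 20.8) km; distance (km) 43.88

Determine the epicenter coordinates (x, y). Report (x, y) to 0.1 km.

Circle about each station: (x − 12.8)² + (y + 37.6)² = 21.88²; (x + 45.5)² + (y − 18.0)² = 75.51²; (x + 0.4)² + (y − 20.8)² = 43.88².
Subtracting pairs of circle equations eliminates x²+y² and gives linear equations (the radical axes):
-116.6 x + 111.2 y = -4406.38
-26.4 x + 116.8 y = -2591.52
Solving the 2×2 system: x ≈ 21.2, y ≈ -17.4 km.
Check against PFO (with the unrounded x, y): √((x − 12.8)²+(y + 37.6)²) = 21.88 ≈ 21.88 km. ✓

21.2 km east, -17.4 km north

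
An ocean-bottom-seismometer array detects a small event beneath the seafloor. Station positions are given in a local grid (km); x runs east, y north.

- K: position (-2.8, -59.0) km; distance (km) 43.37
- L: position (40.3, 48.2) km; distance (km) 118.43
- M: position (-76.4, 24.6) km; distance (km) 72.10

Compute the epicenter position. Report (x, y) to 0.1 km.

Circle about each station: (x + 2.8)² + (y + 59.0)² = 43.37²; (x − 40.3)² + (y − 48.2)² = 118.43²; (x + 76.4)² + (y − 24.6)² = 72.10².
Subtracting pairs of circle equations eliminates x²+y² and gives linear equations (the radical axes):
86.2 x + 214.4 y = -11686.22
-147.2 x + 167.2 y = -364.17
Solving the 2×2 system: x ≈ -40.8, y ≈ -38.1 km.

-40.8 km east, -38.1 km north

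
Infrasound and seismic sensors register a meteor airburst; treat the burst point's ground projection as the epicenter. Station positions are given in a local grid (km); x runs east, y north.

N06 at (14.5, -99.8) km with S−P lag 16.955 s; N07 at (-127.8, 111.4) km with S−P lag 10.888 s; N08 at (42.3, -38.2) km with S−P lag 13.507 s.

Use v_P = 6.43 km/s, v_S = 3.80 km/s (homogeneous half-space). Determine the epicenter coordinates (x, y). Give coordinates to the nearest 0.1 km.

x ≈ -54.3 km, y ≈ 41.9 km

Distance from S−P lag: d = Δt · v_P v_S / (v_P − v_S) = Δt · (6.43·3.80)/(6.43−3.80) ≈ 9.2905·Δt.
So d_N06 = 157.52, d_N07 = 101.15, d_N08 = 125.49 km.
Circle about each station: (x − 14.5)² + (y + 99.8)² = 157.52²; (x + 127.8)² + (y − 111.4)² = 101.15²; (x − 42.3)² + (y + 38.2)² = 125.49².
Subtracting the N06 equation from the N07 and N08 equations removes the quadratic terms:
-284.6 x + 422.4 y = 33153.74
55.6 x + 123.2 y = 2143.05
Solving the 2×2 system: x ≈ -54.3, y ≈ 41.9 km.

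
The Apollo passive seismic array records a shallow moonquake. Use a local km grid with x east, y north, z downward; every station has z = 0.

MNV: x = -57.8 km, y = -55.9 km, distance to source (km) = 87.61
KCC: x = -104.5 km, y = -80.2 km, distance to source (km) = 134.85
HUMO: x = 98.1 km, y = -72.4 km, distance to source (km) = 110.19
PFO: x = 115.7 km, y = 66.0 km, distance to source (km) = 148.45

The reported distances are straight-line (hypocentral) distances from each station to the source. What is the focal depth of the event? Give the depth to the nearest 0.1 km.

Each station gives a sphere (x−x_i)² + (y−y_i)² + z² = d_i² (stations at z=0).
Subtracting the MNV sphere from KCC and HUMO: z² cancels, leaving linear equations in x and y:
-93.4 x − 48.6 y = 377.63
311.8 x − 33.0 y = 3933.40
Solving: x ≈ 9.800, y ≈ -26.603 km (keep extra digits for the depth step; rounded: 9.8, -26.6).
Then from the MNV sphere: z² = 87.61² − (x + 57.8)² − (y + 55.9)² with x = 9.800, y = -26.603, so z ≈ 47.407 ≈ 47.4 km.

z ≈ 47.4 km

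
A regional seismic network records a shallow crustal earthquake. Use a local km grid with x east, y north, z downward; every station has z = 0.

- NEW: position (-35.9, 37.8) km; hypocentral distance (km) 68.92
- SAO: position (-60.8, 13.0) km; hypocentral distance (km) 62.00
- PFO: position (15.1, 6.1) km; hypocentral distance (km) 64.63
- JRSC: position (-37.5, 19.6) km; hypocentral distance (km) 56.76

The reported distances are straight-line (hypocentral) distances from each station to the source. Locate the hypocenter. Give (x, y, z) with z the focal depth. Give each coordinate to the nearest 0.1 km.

Each station gives a sphere (x−x_i)² + (y−y_i)² + z² = d_i² (stations at z=0).
Subtracting the NEW sphere from SAO and PFO: z² cancels, leaving linear equations in x and y:
-49.8 x − 49.6 y = 2053.96
102.0 x − 63.4 y = -1879.50
Solving: x ≈ -27.194, y ≈ -14.106 km (keep extra digits for the depth step; rounded: -27.2, -14.1).
Then from the NEW sphere: z² = 68.92² − (x + 35.9)² − (y − 37.8)² with x = -27.194, y = -14.106, so z ≈ 44.497 ≈ 44.5 km.
Check against JRSC (with the unrounded solution): distance 56.76 ≈ 56.76 km. ✓

(-27.2, -14.1, 44.5)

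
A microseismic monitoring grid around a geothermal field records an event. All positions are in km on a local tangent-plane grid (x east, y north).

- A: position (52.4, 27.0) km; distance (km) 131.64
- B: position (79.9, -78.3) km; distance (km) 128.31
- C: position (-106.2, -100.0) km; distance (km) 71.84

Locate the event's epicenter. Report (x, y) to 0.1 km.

x ≈ -47.0 km, y ≈ -59.3 km

Circle about each station: (x − 52.4)² + (y − 27.0)² = 131.64²; (x − 79.9)² + (y + 78.3)² = 128.31²; (x + 106.2)² + (y + 100.0)² = 71.84².
Subtracting pairs of circle equations eliminates x²+y² and gives linear equations (the radical axes):
55.0 x − 210.6 y = 9905.77
-317.2 x − 254.0 y = 29971.78
Solving the 2×2 system: x ≈ -47.0, y ≈ -59.3 km.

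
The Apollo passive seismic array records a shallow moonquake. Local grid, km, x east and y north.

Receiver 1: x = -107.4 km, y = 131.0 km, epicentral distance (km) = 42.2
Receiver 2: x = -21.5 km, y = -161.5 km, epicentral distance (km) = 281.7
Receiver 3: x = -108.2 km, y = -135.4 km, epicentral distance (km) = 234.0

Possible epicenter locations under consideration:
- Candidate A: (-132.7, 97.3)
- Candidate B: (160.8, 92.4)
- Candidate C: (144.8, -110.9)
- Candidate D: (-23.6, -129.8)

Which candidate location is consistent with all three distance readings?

Candidate A

For each candidate, compare |candidate − station| to the reported distance:
Candidate A: residuals Receiver 1 0.1, Receiver 2 0.0, Receiver 3 0.0 → max 0.1 km
Candidate B: residuals Receiver 1 228.8, Receiver 2 30.9, Receiver 3 118.5 → max 228.8 km
Candidate C: residuals Receiver 1 307.3, Receiver 2 107.9, Receiver 3 20.2 → max 307.3 km
Candidate D: residuals Receiver 1 231.7, Receiver 2 249.9, Receiver 3 149.2 → max 249.9 km
Only Candidate A has all residuals ≈ 0.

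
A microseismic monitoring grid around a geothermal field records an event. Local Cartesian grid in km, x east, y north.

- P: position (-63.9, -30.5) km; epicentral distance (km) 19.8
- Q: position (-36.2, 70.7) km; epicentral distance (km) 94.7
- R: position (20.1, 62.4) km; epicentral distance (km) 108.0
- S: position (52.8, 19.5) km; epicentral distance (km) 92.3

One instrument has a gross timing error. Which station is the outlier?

Solve using three stations at a time. Using P, Q, R (subtract circle equations pairwise → linear system) gives (x, y) ≈ (-45.3, -23.6).
Distances from that point to each station vs reported:
  P: calculated 19.9 vs reported 19.8 → residual 0.1 km
  Q: calculated 94.7 vs reported 94.7 → residual 0.0 km
  R: calculated 108.0 vs reported 108.0 → residual 0.0 km
  S: calculated 107.1 vs reported 92.3 → residual 14.8 km
P, Q, R are mutually consistent (residuals ≈ 0); S is off by 14.8 km.

S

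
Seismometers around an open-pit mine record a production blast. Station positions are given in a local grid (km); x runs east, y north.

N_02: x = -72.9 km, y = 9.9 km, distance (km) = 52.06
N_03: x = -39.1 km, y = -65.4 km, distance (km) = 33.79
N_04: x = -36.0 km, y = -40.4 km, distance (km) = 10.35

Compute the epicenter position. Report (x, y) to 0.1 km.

x ≈ -41.6 km, y ≈ -31.7 km

Circle about each station: (x + 72.9)² + (y − 9.9)² = 52.06²; (x + 39.1)² + (y + 65.4)² = 33.79²; (x + 36.0)² + (y + 40.4)² = 10.35².
Subtracting pairs of circle equations eliminates x²+y² and gives linear equations (the radical axes):
67.6 x − 150.6 y = 1962.03
73.8 x − 100.6 y = 118.86
Solving the 2×2 system: x ≈ -41.6, y ≈ -31.7 km.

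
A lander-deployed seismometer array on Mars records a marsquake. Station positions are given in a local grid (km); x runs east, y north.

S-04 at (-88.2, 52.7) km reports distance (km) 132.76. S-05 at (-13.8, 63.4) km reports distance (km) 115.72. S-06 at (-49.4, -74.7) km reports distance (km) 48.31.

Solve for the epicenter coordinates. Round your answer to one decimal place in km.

Circle about each station: (x + 88.2)² + (y − 52.7)² = 132.76²; (x + 13.8)² + (y − 63.4)² = 115.72²; (x + 49.4)² + (y + 74.7)² = 48.31².
Subtracting the S-04 equation from the S-05 and S-06 equations removes the quadratic terms:
148.8 x + 21.4 y = -2112.43
77.6 x − 254.8 y = 12755.28
Solving the 2×2 system: x ≈ -6.7, y ≈ -52.1 km.
Check against S-04 (with the unrounded x, y): √((x + 88.2)²+(y − 52.7)²) = 132.76 ≈ 132.76 km. ✓

x ≈ -6.7 km, y ≈ -52.1 km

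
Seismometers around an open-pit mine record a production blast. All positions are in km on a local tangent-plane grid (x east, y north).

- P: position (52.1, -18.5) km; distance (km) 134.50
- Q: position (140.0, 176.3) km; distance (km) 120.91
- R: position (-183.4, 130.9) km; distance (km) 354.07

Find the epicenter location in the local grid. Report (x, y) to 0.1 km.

Circle about each station: (x − 52.1)² + (y + 18.5)² = 134.50²; (x − 140.0)² + (y − 176.3)² = 120.91²; (x + 183.4)² + (y − 130.9)² = 354.07².
Subtracting pairs of circle equations eliminates x²+y² and gives linear equations (the radical axes):
175.8 x + 389.6 y = 51096.05
-471.0 x + 298.8 y = -59561.60
Solving the 2×2 system: x ≈ 163.0, y ≈ 57.6 km.

x ≈ 163.0 km, y ≈ 57.6 km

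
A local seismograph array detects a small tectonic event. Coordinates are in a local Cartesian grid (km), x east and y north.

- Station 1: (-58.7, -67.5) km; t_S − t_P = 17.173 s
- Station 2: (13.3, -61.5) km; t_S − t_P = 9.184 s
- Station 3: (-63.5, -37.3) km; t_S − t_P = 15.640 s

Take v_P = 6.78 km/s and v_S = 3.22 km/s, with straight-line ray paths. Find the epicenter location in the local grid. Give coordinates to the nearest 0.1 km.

x ≈ 27.5 km, y ≈ -7.0 km

Distance from S−P lag: d = Δt · v_P v_S / (v_P − v_S) = Δt · (6.78·3.22)/(6.78−3.22) ≈ 6.1325·Δt.
So d_Station 1 = 105.31, d_Station 2 = 56.32, d_Station 3 = 95.91 km.
Circle about each station: (x + 58.7)² + (y + 67.5)² = 105.31²; (x − 13.3)² + (y + 61.5)² = 56.32²; (x + 63.5)² + (y + 37.3)² = 95.91².
Subtracting the Station 1 equation from the Station 2 and Station 3 equations removes the quadratic terms:
144.0 x + 12.0 y = 3875.45
-9.6 x + 60.4 y = -686.93
Solving the 2×2 system: x ≈ 27.5, y ≈ -7.0 km.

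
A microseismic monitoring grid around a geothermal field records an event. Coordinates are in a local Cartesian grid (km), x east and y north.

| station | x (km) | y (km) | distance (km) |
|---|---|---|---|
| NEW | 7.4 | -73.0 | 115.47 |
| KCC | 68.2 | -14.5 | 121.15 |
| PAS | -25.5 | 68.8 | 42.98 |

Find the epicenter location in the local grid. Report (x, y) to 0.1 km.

x ≈ -44.4 km, y ≈ 30.2 km

Circle about each station: (x − 7.4)² + (y + 73.0)² = 115.47²; (x − 68.2)² + (y + 14.5)² = 121.15²; (x + 25.5)² + (y − 68.8)² = 42.98².
Subtracting pairs of circle equations eliminates x²+y² and gives linear equations (the radical axes):
121.6 x + 117.0 y = -1866.27
-65.8 x + 283.6 y = 11485.97
Solving the 2×2 system: x ≈ -44.4, y ≈ 30.2 km.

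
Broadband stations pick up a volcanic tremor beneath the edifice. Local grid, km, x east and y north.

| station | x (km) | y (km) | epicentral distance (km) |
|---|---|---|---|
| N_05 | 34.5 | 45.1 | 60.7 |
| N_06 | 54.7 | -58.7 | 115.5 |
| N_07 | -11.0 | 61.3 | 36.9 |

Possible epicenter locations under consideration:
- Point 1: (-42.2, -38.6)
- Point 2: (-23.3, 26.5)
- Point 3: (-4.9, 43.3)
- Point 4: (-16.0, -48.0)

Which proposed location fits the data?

For each candidate, compare |candidate − station| to the reported distance:
Point 1: residuals N_05 52.8, N_06 16.5, N_07 67.8 → max 67.8 km
Point 2: residuals N_05 0.0, N_06 0.0, N_07 0.0 → max 0.0 km
Point 3: residuals N_05 21.3, N_06 2.6, N_07 17.9 → max 21.3 km
Point 4: residuals N_05 45.2, N_06 44.0, N_07 72.5 → max 72.5 km
Only Point 2 has all residuals ≈ 0.

Point 2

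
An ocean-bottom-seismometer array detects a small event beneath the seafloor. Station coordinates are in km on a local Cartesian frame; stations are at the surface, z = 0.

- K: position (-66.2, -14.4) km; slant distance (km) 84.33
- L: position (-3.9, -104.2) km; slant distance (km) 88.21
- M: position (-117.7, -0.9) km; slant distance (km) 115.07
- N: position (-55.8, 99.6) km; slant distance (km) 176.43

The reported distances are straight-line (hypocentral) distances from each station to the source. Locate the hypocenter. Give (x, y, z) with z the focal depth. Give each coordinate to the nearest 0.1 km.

Each station gives a sphere (x−x_i)² + (y−y_i)² + z² = d_i² (stations at z=0).
Subtracting the K sphere from L and M: z² cancels, leaving linear equations in x and y:
124.6 x − 179.6 y = 5613.59
-103.0 x + 27.0 y = 3134.74
Solving: x ≈ -47.214, y ≈ -64.012 km (keep extra digits for the depth step; rounded: -47.2, -64.0).
Then from the K sphere: z² = 84.33² − (x + 66.2)² − (y + 14.4)² with x = -47.214, y = -64.012, so z ≈ 65.496 ≈ 65.5 km.

(-47.2, -64.0, 65.5)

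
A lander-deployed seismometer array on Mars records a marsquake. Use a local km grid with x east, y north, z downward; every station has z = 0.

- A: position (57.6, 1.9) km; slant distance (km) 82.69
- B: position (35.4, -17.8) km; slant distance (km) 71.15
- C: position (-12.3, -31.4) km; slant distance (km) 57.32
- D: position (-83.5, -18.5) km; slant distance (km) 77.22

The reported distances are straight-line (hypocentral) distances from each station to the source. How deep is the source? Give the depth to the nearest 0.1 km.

Each station gives a sphere (x−x_i)² + (y−y_i)² + z² = d_i² (stations at z=0).
Subtracting the A sphere from B and C: z² cancels, leaving linear equations in x and y:
-44.4 x − 39.4 y = 23.94
-139.8 x − 66.6 y = 1367.93
Solving: x ≈ -20.502, y ≈ 22.496 km (keep extra digits for the depth step; rounded: -20.5, 22.5).
Then from the A sphere: z² = 82.69² − (x − 57.6)² − (y − 1.9)² with x = -20.502, y = 22.496, so z ≈ 17.706 ≈ 17.7 km.
Check against D (with the unrounded solution): distance 77.22 ≈ 77.22 km. ✓

17.7 km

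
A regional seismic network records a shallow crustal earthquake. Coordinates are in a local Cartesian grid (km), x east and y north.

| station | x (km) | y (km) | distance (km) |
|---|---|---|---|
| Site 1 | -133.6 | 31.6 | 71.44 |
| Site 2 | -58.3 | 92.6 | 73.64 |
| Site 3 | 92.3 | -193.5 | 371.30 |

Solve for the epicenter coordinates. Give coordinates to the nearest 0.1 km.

x ≈ -131.2 km, y ≈ 103.0 km

Circle about each station: (x + 133.6)² + (y − 31.6)² = 71.44²; (x + 58.3)² + (y − 92.6)² = 73.64²; (x − 92.3)² + (y + 193.5)² = 371.30².
Subtracting the Site 1 equation from the Site 2 and Site 3 equations removes the quadratic terms:
150.6 x + 122.0 y = -7193.05
451.8 x − 450.2 y = -105646.00
Solving the 2×2 system: x ≈ -131.2, y ≈ 103.0 km.
Check against Site 1 (with the unrounded x, y): √((x + 133.6)²+(y − 31.6)²) = 71.44 ≈ 71.44 km. ✓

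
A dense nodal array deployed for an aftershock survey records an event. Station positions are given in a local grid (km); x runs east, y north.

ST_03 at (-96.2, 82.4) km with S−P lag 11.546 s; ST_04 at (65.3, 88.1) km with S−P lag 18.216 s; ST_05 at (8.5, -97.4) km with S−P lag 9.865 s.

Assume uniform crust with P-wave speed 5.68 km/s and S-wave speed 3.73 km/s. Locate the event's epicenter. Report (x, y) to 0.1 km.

(-83.5, -42.4)

Distance from S−P lag: d = Δt · v_P v_S / (v_P − v_S) = Δt · (5.68·3.73)/(5.68−3.73) ≈ 10.8648·Δt.
So d_ST_03 = 125.45, d_ST_04 = 197.91, d_ST_05 = 107.18 km.
Circle about each station: (x + 96.2)² + (y − 82.4)² = 125.45²; (x − 65.3)² + (y − 88.1)² = 197.91²; (x − 8.5)² + (y + 97.4)² = 107.18².
Subtracting the ST_03 equation from the ST_04 and ST_05 equations removes the quadratic terms:
323.0 x + 11.4 y = -27449.17
209.4 x − 359.6 y = -2235.04
Solving the 2×2 system: x ≈ -83.5, y ≈ -42.4 km.
Check against ST_03 (with the unrounded x, y): √((x + 96.2)²+(y − 82.4)²) = 125.45 ≈ 125.45 km. ✓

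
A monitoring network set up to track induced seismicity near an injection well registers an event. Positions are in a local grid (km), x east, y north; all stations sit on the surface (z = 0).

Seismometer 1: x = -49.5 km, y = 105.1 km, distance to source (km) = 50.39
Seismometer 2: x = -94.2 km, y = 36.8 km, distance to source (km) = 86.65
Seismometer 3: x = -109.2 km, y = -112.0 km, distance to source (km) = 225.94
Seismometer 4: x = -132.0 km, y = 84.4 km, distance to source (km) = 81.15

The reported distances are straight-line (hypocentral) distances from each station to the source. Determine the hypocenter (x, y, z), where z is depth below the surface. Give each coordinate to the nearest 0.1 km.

Each station gives a sphere (x−x_i)² + (y−y_i)² + z² = d_i² (stations at z=0).
Subtracting the Seismometer 1 sphere from Seismometer 2 and Seismometer 3: z² cancels, leaving linear equations in x and y:
-89.4 x − 136.6 y = -8237.45
-119.4 x − 434.2 y = -37537.35
Solving: x ≈ -68.906, y ≈ 105.400 km (keep extra digits for the depth step; rounded: -68.9, 105.4).
Then from the Seismometer 1 sphere: z² = 50.39² − (x + 49.5)² − (y − 105.1)² with x = -68.906, y = 105.400, so z ≈ 46.502 ≈ 46.5 km.

(-68.9, 105.4, 46.5)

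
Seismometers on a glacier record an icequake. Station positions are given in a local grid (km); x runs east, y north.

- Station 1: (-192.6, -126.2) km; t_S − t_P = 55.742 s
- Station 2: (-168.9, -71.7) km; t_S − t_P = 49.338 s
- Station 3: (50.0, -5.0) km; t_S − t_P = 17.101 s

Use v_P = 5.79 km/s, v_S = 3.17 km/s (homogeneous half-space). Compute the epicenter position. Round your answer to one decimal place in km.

150.7 km east, 59.9 km north

Distance from S−P lag: d = Δt · v_P v_S / (v_P − v_S) = Δt · (5.79·3.17)/(5.79−3.17) ≈ 7.0055·Δt.
So d_Station 1 = 390.50, d_Station 2 = 345.64, d_Station 3 = 119.80 km.
Circle about each station: (x + 192.6)² + (y + 126.2)² = 390.50²; (x + 168.9)² + (y + 71.7)² = 345.64²; (x − 50.0)² + (y + 5.0)² = 119.80².
Subtracting the Station 1 equation from the Station 2 and Station 3 equations removes the quadratic terms:
47.4 x + 109.0 y = 13670.14
485.2 x + 242.4 y = 87642.01
Solving the 2×2 system: x ≈ 150.7, y ≈ 59.9 km.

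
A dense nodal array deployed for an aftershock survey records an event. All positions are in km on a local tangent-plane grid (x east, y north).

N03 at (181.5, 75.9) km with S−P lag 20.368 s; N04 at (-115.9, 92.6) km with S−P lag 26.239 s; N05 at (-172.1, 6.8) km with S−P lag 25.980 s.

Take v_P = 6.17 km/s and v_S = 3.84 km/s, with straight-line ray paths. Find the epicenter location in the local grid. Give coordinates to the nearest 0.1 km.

Distance from S−P lag: d = Δt · v_P v_S / (v_P − v_S) = Δt · (6.17·3.84)/(6.17−3.84) ≈ 10.1686·Δt.
So d_N03 = 207.11, d_N04 = 266.81, d_N05 = 264.18 km.
Circle about each station: (x − 181.5)² + (y − 75.9)² = 207.11²; (x + 115.9)² + (y − 92.6)² = 266.81²; (x + 172.1)² + (y − 6.8)² = 264.18².
Subtracting the N03 equation from the N04 and N05 equations removes the quadratic terms:
-594.8 x + 33.4 y = -44988.51
-707.2 x − 138.2 y = -35934.93
Solving the 2×2 system: x ≈ 70.1, y ≈ -98.7 km.
Check against N03 (with the unrounded x, y): √((x − 181.5)²+(y − 75.9)²) = 207.09 ≈ 207.11 km. ✓

70.1 km east, -98.7 km north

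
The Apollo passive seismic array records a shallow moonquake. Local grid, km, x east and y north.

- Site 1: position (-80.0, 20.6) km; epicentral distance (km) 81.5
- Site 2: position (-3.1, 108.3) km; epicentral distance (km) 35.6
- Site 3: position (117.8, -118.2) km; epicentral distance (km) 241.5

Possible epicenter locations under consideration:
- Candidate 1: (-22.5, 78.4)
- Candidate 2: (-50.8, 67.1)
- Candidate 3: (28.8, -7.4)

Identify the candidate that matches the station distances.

Candidate 1

For each candidate, compare |candidate − station| to the reported distance:
Candidate 1: residuals Site 1 0.0, Site 2 0.0, Site 3 0.0 → max 0.0 km
Candidate 2: residuals Site 1 26.6, Site 2 27.4, Site 3 9.0 → max 27.4 km
Candidate 3: residuals Site 1 30.8, Site 2 84.4, Site 3 99.4 → max 99.4 km
Only Candidate 1 has all residuals ≈ 0.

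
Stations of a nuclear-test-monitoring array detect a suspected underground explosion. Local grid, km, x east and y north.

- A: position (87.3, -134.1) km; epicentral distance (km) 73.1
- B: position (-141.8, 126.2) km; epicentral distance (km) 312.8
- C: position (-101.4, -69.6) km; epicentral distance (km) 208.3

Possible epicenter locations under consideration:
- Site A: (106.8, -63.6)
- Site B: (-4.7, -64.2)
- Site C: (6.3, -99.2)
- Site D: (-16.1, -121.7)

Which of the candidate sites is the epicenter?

Site A

For each candidate, compare |candidate − station| to the reported distance:
Site A: residuals A 0.0, B 0.0, C 0.0 → max 0.0 km
Site B: residuals A 42.4, B 78.2, C 111.4 → max 111.4 km
Site C: residuals A 15.1, B 43.1, C 96.6 → max 96.6 km
Site D: residuals A 31.0, B 34.9, C 108.3 → max 108.3 km
Only Site A has all residuals ≈ 0.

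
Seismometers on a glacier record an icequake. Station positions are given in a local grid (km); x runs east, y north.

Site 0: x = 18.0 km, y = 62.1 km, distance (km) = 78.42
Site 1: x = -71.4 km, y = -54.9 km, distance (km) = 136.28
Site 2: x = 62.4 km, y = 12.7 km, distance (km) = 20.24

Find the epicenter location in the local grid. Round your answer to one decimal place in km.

Circle about each station: (x − 18.0)² + (y − 62.1)² = 78.42²; (x + 71.4)² + (y + 54.9)² = 136.28²; (x − 62.4)² + (y − 12.7)² = 20.24².
Subtracting the Site 0 equation from the Site 1 and Site 2 equations removes the quadratic terms:
-178.8 x − 234.0 y = -8490.98
88.8 x − 98.8 y = 5614.68
Solving the 2×2 system: x ≈ 56.0, y ≈ -6.5 km.
Check against Site 0 (with the unrounded x, y): √((x − 18.0)²+(y − 62.1)²) = 78.42 ≈ 78.42 km. ✓

x ≈ 56.0 km, y ≈ -6.5 km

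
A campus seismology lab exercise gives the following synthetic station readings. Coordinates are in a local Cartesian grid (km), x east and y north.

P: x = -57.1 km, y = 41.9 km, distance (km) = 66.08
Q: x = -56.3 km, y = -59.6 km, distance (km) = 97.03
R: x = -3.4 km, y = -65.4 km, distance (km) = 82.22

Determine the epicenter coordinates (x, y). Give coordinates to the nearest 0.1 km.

Circle about each station: (x + 57.1)² + (y − 41.9)² = 66.08²; (x + 56.3)² + (y + 59.6)² = 97.03²; (x + 3.4)² + (y + 65.4)² = 82.22².
Subtracting the P equation from the Q and R equations removes the quadratic terms:
1.6 x − 203.0 y = -3342.42
107.4 x − 214.6 y = -3120.86
Solving the 2×2 system: x ≈ 3.9, y ≈ 16.5 km.
Check against P (with the unrounded x, y): √((x + 57.1)²+(y − 41.9)²) = 66.08 ≈ 66.08 km. ✓

x ≈ 3.9 km, y ≈ 16.5 km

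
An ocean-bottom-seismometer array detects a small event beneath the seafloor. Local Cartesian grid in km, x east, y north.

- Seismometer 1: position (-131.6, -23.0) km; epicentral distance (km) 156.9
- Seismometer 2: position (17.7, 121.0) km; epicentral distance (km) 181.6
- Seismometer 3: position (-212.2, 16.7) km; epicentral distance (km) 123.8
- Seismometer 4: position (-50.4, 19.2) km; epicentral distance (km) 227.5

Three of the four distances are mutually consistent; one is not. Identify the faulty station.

Seismometer 4

Solve using three stations at a time. Using Seismometer 1, Seismometer 2, Seismometer 3 (subtract circle equations pairwise → linear system) gives (x, y) ≈ (-163.7, 130.6).
Distances from that point to each station vs reported:
  Seismometer 1: calculated 156.9 vs reported 156.9 → residual 0.0 km
  Seismometer 2: calculated 181.6 vs reported 181.6 → residual 0.0 km
  Seismometer 3: calculated 123.8 vs reported 123.8 → residual 0.0 km
  Seismometer 4: calculated 158.9 vs reported 227.5 → residual 68.6 km
Seismometer 1, Seismometer 2, Seismometer 3 are mutually consistent (residuals ≈ 0); Seismometer 4 is off by 68.6 km.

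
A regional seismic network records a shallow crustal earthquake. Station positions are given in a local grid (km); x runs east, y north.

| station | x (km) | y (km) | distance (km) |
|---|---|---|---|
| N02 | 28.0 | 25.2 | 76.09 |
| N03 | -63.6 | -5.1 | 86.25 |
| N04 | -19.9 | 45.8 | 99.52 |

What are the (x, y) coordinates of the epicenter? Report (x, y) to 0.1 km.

10.7 km east, -48.9 km north

Circle about each station: (x − 28.0)² + (y − 25.2)² = 76.09²; (x + 63.6)² + (y + 5.1)² = 86.25²; (x + 19.9)² + (y − 45.8)² = 99.52².
Subtracting pairs of circle equations eliminates x²+y² and gives linear equations (the radical axes):
-183.2 x − 60.6 y = 1002.56
-95.8 x + 41.2 y = -3039.93
Solving the 2×2 system: x ≈ 10.7, y ≈ -48.9 km.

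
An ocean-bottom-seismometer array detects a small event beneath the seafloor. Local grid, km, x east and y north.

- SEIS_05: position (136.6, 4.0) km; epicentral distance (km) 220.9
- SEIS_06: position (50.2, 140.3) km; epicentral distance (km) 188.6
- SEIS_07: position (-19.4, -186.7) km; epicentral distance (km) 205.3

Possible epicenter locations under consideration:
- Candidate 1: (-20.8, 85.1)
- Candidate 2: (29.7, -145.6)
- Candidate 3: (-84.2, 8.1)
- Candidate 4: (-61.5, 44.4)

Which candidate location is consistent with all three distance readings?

Candidate 3

For each candidate, compare |candidate − station| to the reported distance:
Candidate 1: residuals SEIS_05 43.8, SEIS_06 98.7, SEIS_07 66.5 → max 98.7 km
Candidate 2: residuals SEIS_05 37.0, SEIS_06 98.0, SEIS_07 141.3 → max 141.3 km
Candidate 3: residuals SEIS_05 0.1, SEIS_06 0.1, SEIS_07 0.0 → max 0.1 km
Candidate 4: residuals SEIS_05 18.7, SEIS_06 41.4, SEIS_07 29.6 → max 41.4 km
Only Candidate 3 has all residuals ≈ 0.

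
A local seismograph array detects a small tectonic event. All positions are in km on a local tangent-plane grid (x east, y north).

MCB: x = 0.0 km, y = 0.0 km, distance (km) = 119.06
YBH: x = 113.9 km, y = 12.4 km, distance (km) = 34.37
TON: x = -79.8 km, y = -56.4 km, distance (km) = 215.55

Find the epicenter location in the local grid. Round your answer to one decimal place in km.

Circle about each station: x² + y² = 119.06²; (x − 113.9)² + (y − 12.4)² = 34.37²; (x + 79.8)² + (y + 56.4)² = 215.55².
Subtracting the MCB equation from the YBH and TON equations removes the quadratic terms:
227.8 x + 24.8 y = 26120.96
-159.6 x − 112.8 y = -22737.52
Solving the 2×2 system: x ≈ 109.6, y ≈ 46.5 km.
Check against MCB (with the unrounded x, y): √(x²+y²) = 119.06 ≈ 119.06 km. ✓

x ≈ 109.6 km, y ≈ 46.5 km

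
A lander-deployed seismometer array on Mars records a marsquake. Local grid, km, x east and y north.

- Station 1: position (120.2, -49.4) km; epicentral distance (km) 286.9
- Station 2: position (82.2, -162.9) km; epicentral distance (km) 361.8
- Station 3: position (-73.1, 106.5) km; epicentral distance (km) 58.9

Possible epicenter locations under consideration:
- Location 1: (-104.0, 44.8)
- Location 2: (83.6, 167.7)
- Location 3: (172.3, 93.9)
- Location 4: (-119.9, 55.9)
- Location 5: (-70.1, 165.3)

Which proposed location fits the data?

For each candidate, compare |candidate − station| to the reported distance:
Location 1: residuals Station 1 43.7, Station 2 82.9, Station 3 10.1 → max 82.9 km
Location 2: residuals Station 1 66.7, Station 2 31.2, Station 3 109.3 → max 109.3 km
Location 3: residuals Station 1 134.4, Station 2 89.7, Station 3 186.8 → max 186.8 km
Location 4: residuals Station 1 24.7, Station 2 63.9, Station 3 10.0 → max 63.9 km
Location 5: residuals Station 1 0.0, Station 2 0.0, Station 3 0.0 → max 0.0 km
Only Location 5 has all residuals ≈ 0.

Location 5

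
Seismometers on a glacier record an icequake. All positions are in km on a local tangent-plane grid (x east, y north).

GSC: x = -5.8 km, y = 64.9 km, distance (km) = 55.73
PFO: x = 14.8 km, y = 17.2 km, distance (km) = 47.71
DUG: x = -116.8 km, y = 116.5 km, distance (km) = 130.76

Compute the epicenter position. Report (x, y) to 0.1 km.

Circle about each station: (x + 5.8)² + (y − 64.9)² = 55.73²; (x − 14.8)² + (y − 17.2)² = 47.71²; (x + 116.8)² + (y − 116.5)² = 130.76².
Subtracting pairs of circle equations eliminates x²+y² and gives linear equations (the radical axes):
41.2 x − 95.4 y = -2901.18
-222.0 x + 103.2 y = 8976.50
Solving the 2×2 system: x ≈ -32.9, y ≈ 16.2 km.
Check against GSC (with the unrounded x, y): √((x + 5.8)²+(y − 64.9)²) = 55.73 ≈ 55.73 km. ✓

(-32.9, 16.2)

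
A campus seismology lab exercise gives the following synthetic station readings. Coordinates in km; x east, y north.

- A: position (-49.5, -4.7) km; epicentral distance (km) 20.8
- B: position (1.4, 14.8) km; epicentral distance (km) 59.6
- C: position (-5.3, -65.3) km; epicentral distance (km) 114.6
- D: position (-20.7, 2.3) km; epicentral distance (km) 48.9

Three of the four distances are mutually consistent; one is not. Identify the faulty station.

A

Solve using three stations at a time. Using B, C, D (subtract circle equations pairwise → linear system) gives (x, y) ≈ (-53.0, 38.8).
Distances from that point to each station vs reported:
  A: calculated 43.7 vs reported 20.8 → residual 22.9 km
  B: calculated 59.5 vs reported 59.6 → residual 0.1 km
  C: calculated 114.6 vs reported 114.6 → residual 0.0 km
  D: calculated 48.8 vs reported 48.9 → residual 0.1 km
B, C, D are mutually consistent (residuals ≈ 0); A is off by 22.9 km.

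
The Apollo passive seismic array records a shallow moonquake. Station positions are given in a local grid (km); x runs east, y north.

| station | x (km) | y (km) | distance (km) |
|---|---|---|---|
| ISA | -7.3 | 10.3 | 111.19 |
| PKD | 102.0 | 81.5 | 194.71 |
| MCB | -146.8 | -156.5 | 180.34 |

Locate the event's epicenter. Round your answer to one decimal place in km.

x ≈ 23.3 km, y ≈ -96.6 km

Circle about each station: (x + 7.3)² + (y − 10.3)² = 111.19²; (x − 102.0)² + (y − 81.5)² = 194.71²; (x + 146.8)² + (y + 156.5)² = 180.34².
Subtracting the ISA equation from the PKD and MCB equations removes the quadratic terms:
218.6 x + 142.4 y = -8661.90
-279.0 x − 333.6 y = 25723.81
Solving the 2×2 system: x ≈ 23.3, y ≈ -96.6 km.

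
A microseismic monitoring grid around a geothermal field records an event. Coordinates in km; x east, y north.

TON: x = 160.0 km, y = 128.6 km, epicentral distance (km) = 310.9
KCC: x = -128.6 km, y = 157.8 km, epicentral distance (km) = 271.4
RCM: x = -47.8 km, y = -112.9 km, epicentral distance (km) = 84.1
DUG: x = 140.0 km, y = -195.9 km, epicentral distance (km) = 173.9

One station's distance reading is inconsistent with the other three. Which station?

Solve using three stations at a time. Using KCC, RCM, DUG (subtract circle equations pairwise → linear system) gives (x, y) ≈ (22.9, -67.4).
Distances from that point to each station vs reported:
  TON: calculated 239.2 vs reported 310.9 → residual 71.7 km
  KCC: calculated 271.4 vs reported 271.4 → residual 0.0 km
  RCM: calculated 84.1 vs reported 84.1 → residual 0.0 km
  DUG: calculated 173.9 vs reported 173.9 → residual 0.0 km
KCC, RCM, DUG are mutually consistent (residuals ≈ 0); TON is off by 71.7 km.

TON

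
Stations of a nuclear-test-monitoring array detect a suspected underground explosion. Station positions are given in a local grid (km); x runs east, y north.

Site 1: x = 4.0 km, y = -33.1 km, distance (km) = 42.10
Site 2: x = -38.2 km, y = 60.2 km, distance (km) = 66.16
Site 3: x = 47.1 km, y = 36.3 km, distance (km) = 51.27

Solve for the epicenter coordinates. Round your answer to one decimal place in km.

(3.7, 9.0)

Circle about each station: (x − 4.0)² + (y + 33.1)² = 42.10²; (x + 38.2)² + (y − 60.2)² = 66.16²; (x − 47.1)² + (y − 36.3)² = 51.27².
Subtracting pairs of circle equations eliminates x²+y² and gives linear equations (the radical axes):
-84.4 x + 186.6 y = 1366.93
86.2 x + 138.8 y = 1568.29
Solving the 2×2 system: x ≈ 3.7, y ≈ 9.0 km.
Check against Site 1 (with the unrounded x, y): √((x − 4.0)²+(y + 33.1)²) = 42.10 ≈ 42.10 km. ✓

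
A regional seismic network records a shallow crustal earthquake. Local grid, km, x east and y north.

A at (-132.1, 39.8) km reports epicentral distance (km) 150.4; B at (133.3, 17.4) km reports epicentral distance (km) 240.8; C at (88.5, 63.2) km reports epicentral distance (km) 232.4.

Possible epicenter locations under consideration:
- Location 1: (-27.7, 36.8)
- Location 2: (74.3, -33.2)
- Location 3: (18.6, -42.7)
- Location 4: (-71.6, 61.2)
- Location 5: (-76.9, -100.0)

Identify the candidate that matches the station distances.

For each candidate, compare |candidate − station| to the reported distance:
Location 1: residuals A 46.0, B 78.6, C 113.2 → max 113.2 km
Location 2: residuals A 68.5, B 163.1, C 135.0 → max 163.1 km
Location 3: residuals A 21.4, B 111.3, C 105.5 → max 111.3 km
Location 4: residuals A 86.2, B 31.3, C 72.3 → max 86.2 km
Location 5: residuals A 0.1, B 0.0, C 0.0 → max 0.1 km
Only Location 5 has all residuals ≈ 0.

Location 5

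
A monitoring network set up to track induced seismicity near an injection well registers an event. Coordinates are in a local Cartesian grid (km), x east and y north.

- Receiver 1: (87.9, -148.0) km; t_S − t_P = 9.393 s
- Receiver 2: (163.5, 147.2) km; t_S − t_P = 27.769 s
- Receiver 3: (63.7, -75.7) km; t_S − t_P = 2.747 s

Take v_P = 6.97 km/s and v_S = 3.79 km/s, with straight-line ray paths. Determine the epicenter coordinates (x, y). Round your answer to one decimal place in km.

Distance from S−P lag: d = Δt · v_P v_S / (v_P − v_S) = Δt · (6.97·3.79)/(6.97−3.79) ≈ 8.3070·Δt.
So d_Receiver 1 = 78.03, d_Receiver 2 = 230.68, d_Receiver 3 = 22.82 km.
Circle about each station: (x − 87.9)² + (y + 148.0)² = 78.03²; (x − 163.5)² + (y − 147.2)² = 230.68²; (x − 63.7)² + (y + 75.7)² = 22.82².
Subtracting the Receiver 1 equation from the Receiver 2 and Receiver 3 equations removes the quadratic terms:
151.2 x + 590.4 y = -28354.90
-48.4 x + 144.6 y = -14274.30
Solving the 2×2 system: x ≈ 85.8, y ≈ -70.0 km.

85.8 km east, -70.0 km north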